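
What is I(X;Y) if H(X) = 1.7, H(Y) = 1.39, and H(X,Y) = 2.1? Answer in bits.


I(X;Y) = H(X) + H(Y) - H(X,Y) = 1.7 + 1.39 - 2.1 = 0.99

0.99 bits


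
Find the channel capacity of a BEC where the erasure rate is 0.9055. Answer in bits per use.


C = 1 - epsilon = 1 - 0.9055 = 0.0945

0.0945 bits


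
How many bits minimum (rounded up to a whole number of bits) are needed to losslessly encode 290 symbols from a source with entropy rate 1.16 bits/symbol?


Minimum bits >= n * H = 290 * 1.16 = 336.4, rounded up to a whole number of bits = 337

337 bits


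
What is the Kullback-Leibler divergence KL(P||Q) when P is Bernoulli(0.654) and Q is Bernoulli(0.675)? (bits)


KL = p*log2(p/q) + (1-p)*log2((1-p)/(1-q)) = 0.654*log2(0.654/0.675) + 0.346*log2(0.346/0.325) = 0.0014

0.0014 bits


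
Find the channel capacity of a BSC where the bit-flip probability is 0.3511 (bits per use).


H(p) = -p*log2(p) - (1-p)*log2(1-p) = -0.3511*log2(0.3511) - 0.6489*log2(0.6489) = 0.530177 + 0.404869 = 0.935. C = 1 - H(p) = 1 - 0.935 = 0.065

0.065 bits


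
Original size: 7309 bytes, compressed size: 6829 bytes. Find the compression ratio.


Ratio = original / compressed = 7309 / 6829 = 1.0703

1.0703


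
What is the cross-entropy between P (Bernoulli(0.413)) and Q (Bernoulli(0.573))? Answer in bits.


H(P,Q) = -p*log2(q) - (1-p)*log2(1-q). -0.413*log2(0.573) = 0.331801; -0.587*log2(0.427) = 0.720655. H(P,Q) = 0.331801 + 0.720655 = 1.0525

1.0525 bits


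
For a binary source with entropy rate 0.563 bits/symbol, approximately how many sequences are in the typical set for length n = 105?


log2|A_typical| = nH = 105 * 0.563 = 59.115, so |A_typical| ~ 2^59.115 = 6.243e+17

6.243e+17


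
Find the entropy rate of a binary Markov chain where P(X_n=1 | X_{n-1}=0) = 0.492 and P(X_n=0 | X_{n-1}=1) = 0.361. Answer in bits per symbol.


Stationary distribution: pi_0 = p10/(p01+p10) = 0.4232, pi_1 = 0.5768. Entropy rate H' = pi_0*H(p01) + pi_1*H(p10) = 0.4232*0.9998 + 0.5768*0.9435 = 0.9673

0.9673 bits/symbol


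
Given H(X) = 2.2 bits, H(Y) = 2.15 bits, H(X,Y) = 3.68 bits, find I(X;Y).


I(X;Y) = H(X) + H(Y) - H(X,Y) = 2.2 + 2.15 - 3.68 = 0.67

0.67 bits


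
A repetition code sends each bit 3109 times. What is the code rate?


Rate = k/n = 1/3109

1/3109


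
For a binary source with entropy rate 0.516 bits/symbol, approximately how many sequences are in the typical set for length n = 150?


log2|A_typical| = nH = 150 * 0.516 = 77.4, so |A_typical| ~ 2^77.4 = 1.994e+23

1.994e+23


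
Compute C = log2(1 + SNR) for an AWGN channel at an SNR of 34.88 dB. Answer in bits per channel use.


SNR_linear = 10^(34.88/10) = 3076.0968; C = log2(1 + SNR_linear) = log2(1 + 3076.0968) = 11.5874

11.5874 bits/channel use


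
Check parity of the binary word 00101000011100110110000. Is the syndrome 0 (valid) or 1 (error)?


Syndrome = XOR of all bits = 0 XOR 0 XOR 1 XOR 0 XOR 1 XOR 0 XOR 0 XOR 0 XOR 0 XOR 1 XOR 1 XOR 1 XOR 0 XOR 0 XOR 1 XOR 1 XOR 0 XOR 1 XOR 1 XOR 0 XOR 0 XOR 0 XOR 0 = 1

1


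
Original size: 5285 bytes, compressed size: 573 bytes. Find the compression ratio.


Ratio = original / compressed = 5285 / 573 = 9.2234

9.2234


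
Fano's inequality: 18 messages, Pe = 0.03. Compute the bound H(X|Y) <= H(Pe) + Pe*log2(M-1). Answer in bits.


H(Pe) = -Pe*log2(Pe) - (1-Pe)*log2(1-Pe) = -0.03*log2(0.03) - 0.97*log2(0.97) = 0.151767 + 0.042625 = 0.1944. Pe*log2(M-1) = 0.03*log2(17) = 0.122624. Bound = H(Pe) + Pe*log2(M-1) = 0.151767 + 0.042625 + 0.122624 = 0.317

0.317 bits


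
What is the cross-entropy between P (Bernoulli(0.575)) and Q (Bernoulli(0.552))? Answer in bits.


H(P,Q) = -p*log2(q) - (1-p)*log2(1-q). -0.575*log2(0.552) = 0.492924; -0.425*log2(0.448) = 0.492332. H(P,Q) = 0.492924 + 0.492332 = 0.9853

0.9853 bits


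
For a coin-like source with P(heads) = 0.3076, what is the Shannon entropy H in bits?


H = -p*log2(p) - (1-p)*log2(1-p). -0.3076*log2(0.3076) = 0.523188; -0.6924*log2(0.6924) = 0.367195. H = 0.523188 + 0.367195 = 0.8904

0.8904 bits


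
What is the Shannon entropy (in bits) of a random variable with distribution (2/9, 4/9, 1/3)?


H = -sum(p_i * log2(p_i)). Terms: -(2/9)*log2(2/9) = 0.482206; -(4/9)*log2(4/9) = 0.519967; -(1/3)*log2(1/3) = 0.528321. H = 0.482206 + 0.519967 + 0.528321 = 1.5305

1.5305 bits


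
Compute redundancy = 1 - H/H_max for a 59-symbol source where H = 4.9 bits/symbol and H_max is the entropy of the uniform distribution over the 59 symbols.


H_max = log2(K) = log2(59) = 5.8826 bits/symbol. Redundancy = 1 - H/H_max = 1 - 4.9/5.8826 = 1 - 0.833 = 0.167

0.167


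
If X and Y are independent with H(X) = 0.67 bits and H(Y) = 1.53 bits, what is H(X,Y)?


For independent variables, H(X,Y) = H(X) + H(Y) = 0.67 + 1.53 = 2.2

2.2 bits


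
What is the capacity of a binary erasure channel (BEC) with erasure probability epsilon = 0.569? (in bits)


C = 1 - epsilon = 1 - 0.569 = 0.431

0.431 bits


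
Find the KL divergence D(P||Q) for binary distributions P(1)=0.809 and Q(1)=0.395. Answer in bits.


KL = p*log2(p/q) + (1-p)*log2((1-p)/(1-q)) = 0.809*log2(0.809/0.395) + 0.191*log2(0.191/0.605) = 0.519

0.519 bits


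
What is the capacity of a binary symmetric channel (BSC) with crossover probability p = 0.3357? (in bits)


H(p) = -p*log2(p) - (1-p)*log2(1-p) = -0.3357*log2(0.3357) - 0.6643*log2(0.6643) = 0.528645 + 0.391999 = 0.9206. C = 1 - H(p) = 1 - 0.9206 = 0.0794

0.0794 bits


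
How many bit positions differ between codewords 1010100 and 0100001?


Count differing positions: ^ ^ ^ . ^ . ^ = 5 differences

5


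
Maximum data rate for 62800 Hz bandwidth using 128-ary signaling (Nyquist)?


Rate = 2 * B * log2(M) = 2 * 62800 * 7.0 = 879200.0

879200.0 bps


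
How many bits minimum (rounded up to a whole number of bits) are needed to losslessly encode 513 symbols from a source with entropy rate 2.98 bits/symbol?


Minimum bits >= n * H = 513 * 2.98 = 1528.74, rounded up to a whole number of bits = 1529

1529 bits


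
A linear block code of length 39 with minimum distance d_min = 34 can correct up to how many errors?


Correction capability = floor((d-1)/2) = floor((34-1)/2) = 16

16 errors


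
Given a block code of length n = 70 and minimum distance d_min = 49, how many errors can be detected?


Detection capability = d_min - 1 = 49 - 1 = 48

48 errors


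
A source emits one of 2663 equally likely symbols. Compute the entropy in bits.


H = log2(n) = log2(2663) = 11.3788

11.3788 bits


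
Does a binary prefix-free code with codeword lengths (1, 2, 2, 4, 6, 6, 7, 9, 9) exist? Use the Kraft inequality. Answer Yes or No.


Kraft sum = sum(2^(-l_i)) = 1.1055, need <= 1. Result: violated (a binary prefix-free code with these lengths cannot exist)

No


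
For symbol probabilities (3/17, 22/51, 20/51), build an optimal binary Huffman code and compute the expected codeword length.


Huffman construction (repeatedly merge the two least-probable nodes; each merge adds 1 bit to every symbol beneath it): 3/17 + 20/51 = 29/51; 22/51 + 29/51 = 1. Resulting codeword lengths (in the order the probabilities were given): (2, 1, 2). L_avg = sum(p_i * l_i) = 3/17*2 + 22/51*1 + 20/51*2 = 80/51 = 1.5686

1.5686 bits


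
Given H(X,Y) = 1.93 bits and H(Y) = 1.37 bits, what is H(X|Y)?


H(X|Y) = H(X,Y) - H(Y) = 1.93 - 1.37 = 0.56

0.56 bits


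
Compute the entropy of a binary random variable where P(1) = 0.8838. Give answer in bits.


H = -p*log2(p) - (1-p)*log2(1-p). -0.8838*log2(0.8838) = 0.157500; -0.1162*log2(0.1162) = 0.360838. H = 0.157500 + 0.360838 = 0.5183

0.5183 bits


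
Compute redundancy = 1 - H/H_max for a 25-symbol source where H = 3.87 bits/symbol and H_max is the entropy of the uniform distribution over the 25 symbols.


H_max = log2(K) = log2(25) = 4.6439 bits/symbol. Redundancy = 1 - H/H_max = 1 - 3.87/4.6439 = 1 - 0.8334 = 0.1666

0.1666


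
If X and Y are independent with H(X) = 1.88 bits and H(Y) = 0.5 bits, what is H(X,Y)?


For independent variables, H(X,Y) = H(X) + H(Y) = 1.88 + 0.5 = 2.38

2.38 bits


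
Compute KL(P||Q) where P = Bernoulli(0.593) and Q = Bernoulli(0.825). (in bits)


KL = p*log2(p/q) + (1-p)*log2((1-p)/(1-q)) = 0.593*log2(0.593/0.825) + 0.407*log2(0.407/0.175) = 0.2131

0.2131 bits


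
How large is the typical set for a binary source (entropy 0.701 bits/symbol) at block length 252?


log2|A_typical| = nH = 252 * 0.701 = 176.652, so |A_typical| ~ 2^176.652 = 1.505e+53

1.505e+53


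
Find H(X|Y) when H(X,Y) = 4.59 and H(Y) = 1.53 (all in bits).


H(X|Y) = H(X,Y) - H(Y) = 4.59 - 1.53 = 3.06

3.06 bits


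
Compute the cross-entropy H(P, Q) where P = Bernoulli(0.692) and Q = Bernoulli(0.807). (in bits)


H(P,Q) = -p*log2(q) - (1-p)*log2(1-q). -0.692*log2(0.807) = 0.214077; -0.308*log2(0.193) = 0.730985. H(P,Q) = 0.214077 + 0.730985 = 0.9451

0.9451 bits


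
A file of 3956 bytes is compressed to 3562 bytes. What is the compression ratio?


Ratio = original / compressed = 3956 / 3562 = 1.1106

1.1106


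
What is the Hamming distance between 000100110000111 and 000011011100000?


Count differing positions: . . . ^ ^ ^ ^ . ^ ^ . . ^ ^ ^ = 9 differences

9


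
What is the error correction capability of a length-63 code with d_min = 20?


Correction capability = floor((d-1)/2) = floor((20-1)/2) = 9

9 errors


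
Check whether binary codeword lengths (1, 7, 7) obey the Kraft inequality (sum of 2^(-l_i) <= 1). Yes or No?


Kraft sum = sum(2^(-l_i)) = 0.5156, need <= 1. Result: satisfied (a binary prefix-free code with these lengths exists)

Yes


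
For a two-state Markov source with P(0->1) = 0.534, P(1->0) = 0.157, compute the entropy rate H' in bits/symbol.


Stationary distribution: pi_0 = p10/(p01+p10) = 0.2272, pi_1 = 0.7728. Entropy rate H' = pi_0*H(p01) + pi_1*H(p10) = 0.2272*0.9967 + 0.7728*0.6271 = 0.7111

0.7111 bits/symbol


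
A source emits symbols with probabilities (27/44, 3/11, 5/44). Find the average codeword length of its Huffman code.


Huffman construction (repeatedly merge the two least-probable nodes; each merge adds 1 bit to every symbol beneath it): 5/44 + 3/11 = 17/44; 17/44 + 27/44 = 1. Resulting codeword lengths (in the order the probabilities were given): (1, 2, 2). L_avg = sum(p_i * l_i) = 27/44*1 + 3/11*2 + 5/44*2 = 61/44 = 1.3864

1.3864 bits


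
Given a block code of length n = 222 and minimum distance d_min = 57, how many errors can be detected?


Detection capability = d_min - 1 = 57 - 1 = 56

56 errors


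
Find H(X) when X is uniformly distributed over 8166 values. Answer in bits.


H = log2(n) = log2(8166) = 12.9954

12.9954 bits


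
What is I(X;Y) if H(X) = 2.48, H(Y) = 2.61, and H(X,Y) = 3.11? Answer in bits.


I(X;Y) = H(X) + H(Y) - H(X,Y) = 2.48 + 2.61 - 3.11 = 1.98

1.98 bits


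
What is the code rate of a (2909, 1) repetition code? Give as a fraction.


Rate = k/n = 1/2909

1/2909


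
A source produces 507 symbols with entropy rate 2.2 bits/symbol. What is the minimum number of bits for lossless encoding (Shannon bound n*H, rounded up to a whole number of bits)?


Minimum bits >= n * H = 507 * 2.2 = 1115.4, rounded up to a whole number of bits = 1116

1116 bits


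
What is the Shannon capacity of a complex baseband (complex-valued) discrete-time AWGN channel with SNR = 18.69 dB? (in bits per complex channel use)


SNR_linear = 10^(18.69/10) = 73.9605; C = log2(1 + SNR_linear) = log2(1 + 73.9605) = 6.2281

6.2281 bits/channel use


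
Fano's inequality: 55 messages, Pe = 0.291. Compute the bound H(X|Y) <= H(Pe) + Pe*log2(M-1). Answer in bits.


H(Pe) = -Pe*log2(Pe) - (1-Pe)*log2(1-Pe) = -0.291*log2(0.291) - 0.709*log2(0.709) = 0.518245 + 0.351765 = 0.87. Pe*log2(M-1) = 0.291*log2(54) = 1.674672. Bound = H(Pe) + Pe*log2(M-1) = 0.518245 + 0.351765 + 1.674672 = 2.5447

2.5447 bits


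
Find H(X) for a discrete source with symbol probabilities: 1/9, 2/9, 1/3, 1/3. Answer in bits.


H = -sum(p_i * log2(p_i)). Terms: -(1/9)*log2(1/9) = 0.352214; -(2/9)*log2(2/9) = 0.482206; -(1/3)*log2(1/3) = 0.528321; -(1/3)*log2(1/3) = 0.528321. H = 0.352214 + 0.482206 + 0.528321 + 0.528321 = 1.8911

1.8911 bits


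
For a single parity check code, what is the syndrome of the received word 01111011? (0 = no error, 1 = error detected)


Syndrome = XOR of all bits = 0 XOR 1 XOR 1 XOR 1 XOR 1 XOR 0 XOR 1 XOR 1 = 0

0


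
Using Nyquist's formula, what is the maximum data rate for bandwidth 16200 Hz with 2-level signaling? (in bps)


Rate = 2 * B * log2(M) = 2 * 16200 * 1.0 = 32400.0

32400.0 bps


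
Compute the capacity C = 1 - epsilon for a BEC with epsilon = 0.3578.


C = 1 - epsilon = 1 - 0.3578 = 0.6422

0.6422 bits


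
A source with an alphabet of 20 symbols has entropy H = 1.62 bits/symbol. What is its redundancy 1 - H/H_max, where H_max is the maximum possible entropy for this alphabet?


H_max = log2(K) = log2(20) = 4.3219 bits/symbol. Redundancy = 1 - H/H_max = 1 - 1.62/4.3219 = 1 - 0.3748 = 0.6252

0.6252


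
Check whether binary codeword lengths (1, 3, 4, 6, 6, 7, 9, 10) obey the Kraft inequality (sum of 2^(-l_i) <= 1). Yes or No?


Kraft sum = sum(2^(-l_i)) = 0.7295, need <= 1. Result: satisfied (a binary prefix-free code with these lengths exists)

Yes


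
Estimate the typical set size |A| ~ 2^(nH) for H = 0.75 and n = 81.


log2|A_typical| = nH = 81 * 0.75 = 60.75, so |A_typical| ~ 2^60.75 = 1.939e+18

1.939e+18


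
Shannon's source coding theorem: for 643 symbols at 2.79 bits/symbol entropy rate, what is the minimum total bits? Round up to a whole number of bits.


Minimum bits >= n * H = 643 * 2.79 = 1793.97, rounded up to a whole number of bits = 1794

1794 bits


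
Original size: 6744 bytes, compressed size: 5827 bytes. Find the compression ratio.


Ratio = original / compressed = 6744 / 5827 = 1.1574

1.1574


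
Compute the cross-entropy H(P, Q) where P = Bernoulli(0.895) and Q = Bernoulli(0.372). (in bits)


H(P,Q) = -p*log2(q) - (1-p)*log2(1-q). -0.895*log2(0.372) = 1.276830; -0.105*log2(0.628) = 0.070472. H(P,Q) = 1.276830 + 0.070472 = 1.3473

1.3473 bits


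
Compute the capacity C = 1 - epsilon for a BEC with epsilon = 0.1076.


C = 1 - epsilon = 1 - 0.1076 = 0.8924

0.8924 bits


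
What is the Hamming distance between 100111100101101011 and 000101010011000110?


Count differing positions: ^ . . . ^ . ^ ^ . ^ ^ . ^ . ^ ^ . ^ = 10 differences

10


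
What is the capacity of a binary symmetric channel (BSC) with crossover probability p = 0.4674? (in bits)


H(p) = -p*log2(p) - (1-p)*log2(1-p) = -0.4674*log2(0.4674) - 0.5326*log2(0.5326) = 0.512864 + 0.484067 = 0.9969. C = 1 - H(p) = 1 - 0.9969 = 0.0031

0.0031 bits


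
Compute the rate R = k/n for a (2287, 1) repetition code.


Rate = k/n = 1/2287

1/2287


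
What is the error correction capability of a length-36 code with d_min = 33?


Correction capability = floor((d-1)/2) = floor((33-1)/2) = 16

16 errors


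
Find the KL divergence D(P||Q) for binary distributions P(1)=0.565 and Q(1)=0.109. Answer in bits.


KL = p*log2(p/q) + (1-p)*log2((1-p)/(1-q)) = 0.565*log2(0.565/0.109) + 0.435*log2(0.435/0.891) = 0.8913

0.8913 bits


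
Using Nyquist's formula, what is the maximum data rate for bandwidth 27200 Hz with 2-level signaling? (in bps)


Rate = 2 * B * log2(M) = 2 * 27200 * 1.0 = 54400.0

54400.0 bps


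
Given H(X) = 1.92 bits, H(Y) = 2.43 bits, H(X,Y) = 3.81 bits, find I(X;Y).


I(X;Y) = H(X) + H(Y) - H(X,Y) = 1.92 + 2.43 - 3.81 = 0.54

0.54 bits


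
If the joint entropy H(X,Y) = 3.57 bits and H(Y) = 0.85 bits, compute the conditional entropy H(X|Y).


H(X|Y) = H(X,Y) - H(Y) = 3.57 - 0.85 = 2.72

2.72 bits


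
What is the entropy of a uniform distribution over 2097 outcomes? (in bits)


H = log2(n) = log2(2097) = 11.0341

11.0341 bits


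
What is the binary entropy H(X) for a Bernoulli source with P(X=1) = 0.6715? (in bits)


H = -p*log2(p) - (1-p)*log2(1-p). -0.6715*log2(0.6715) = 0.385804; -0.3285*log2(0.3285) = 0.527582. H = 0.385804 + 0.527582 = 0.9134

0.9134 bits


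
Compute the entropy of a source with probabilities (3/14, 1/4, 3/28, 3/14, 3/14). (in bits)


H = -sum(p_i * log2(p_i)). Terms: -(3/14)*log2(3/14) = 0.476227; -(1/4)*log2(1/4) = 0.500000; -(3/28)*log2(3/28) = 0.345256; -(3/14)*log2(3/14) = 0.476227; -(3/14)*log2(3/14) = 0.476227. H = 0.476227 + 0.500000 + 0.345256 + 0.476227 + 0.476227 = 2.2739

2.2739 bits


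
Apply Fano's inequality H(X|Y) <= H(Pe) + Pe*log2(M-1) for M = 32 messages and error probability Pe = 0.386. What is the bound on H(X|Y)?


H(Pe) = -Pe*log2(Pe) - (1-Pe)*log2(1-Pe) = -0.386*log2(0.386) - 0.614*log2(0.614) = 0.530104 + 0.432065 = 0.9622. Pe*log2(M-1) = 0.386*log2(31) = 1.912320. Bound = H(Pe) + Pe*log2(M-1) = 0.530104 + 0.432065 + 1.912320 = 2.8745

2.8745 bits


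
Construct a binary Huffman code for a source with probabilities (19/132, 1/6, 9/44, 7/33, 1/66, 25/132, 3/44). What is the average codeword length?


Huffman construction (repeatedly merge the two least-probable nodes; each merge adds 1 bit to every symbol beneath it): 1/66 + 3/44 = 1/12; 1/12 + 19/132 = 5/22; 1/6 + 25/132 = 47/132; 9/44 + 7/33 = 5/12; 5/22 + 47/132 = 7/12; 5/12 + 7/12 = 1. Resulting codeword lengths (in the order the probabilities were given): (3, 3, 2, 2, 4, 3, 4). L_avg = sum(p_i * l_i) = 19/132*3 + 1/6*3 + 9/44*2 + 7/33*2 + 1/66*4 + 25/132*3 + 3/44*4 = 8/3 = 2.6667

2.6667 bits


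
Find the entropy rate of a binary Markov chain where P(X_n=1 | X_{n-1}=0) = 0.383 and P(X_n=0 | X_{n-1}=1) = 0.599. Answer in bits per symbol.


Stationary distribution: pi_0 = p10/(p01+p10) = 0.61, pi_1 = 0.39. Entropy rate H' = pi_0*H(p01) + pi_1*H(p10) = 0.61*0.9601 + 0.39*0.9715 = 0.9646

0.9646 bits/symbol


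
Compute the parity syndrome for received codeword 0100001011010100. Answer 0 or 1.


Syndrome = XOR of all bits = 0 XOR 1 XOR 0 XOR 0 XOR 0 XOR 0 XOR 1 XOR 0 XOR 1 XOR 1 XOR 0 XOR 1 XOR 0 XOR 1 XOR 0 XOR 0 = 0

0


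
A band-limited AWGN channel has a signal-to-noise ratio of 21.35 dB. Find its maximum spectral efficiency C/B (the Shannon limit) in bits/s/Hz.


SNR_linear = 10^(21.35/10) = 136.4583; C/B = log2(1 + SNR_linear) = log2(1 + 136.4583) = 7.1029

7.1029 bits/s/Hz


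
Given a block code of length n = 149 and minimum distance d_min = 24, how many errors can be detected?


Detection capability = d_min - 1 = 24 - 1 = 23

23 errors


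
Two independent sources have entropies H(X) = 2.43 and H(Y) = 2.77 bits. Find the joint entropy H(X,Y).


For independent variables, H(X,Y) = H(X) + H(Y) = 2.43 + 2.77 = 5.2

5.2 bits


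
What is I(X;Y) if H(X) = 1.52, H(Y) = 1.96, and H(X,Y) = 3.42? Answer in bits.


I(X;Y) = H(X) + H(Y) - H(X,Y) = 1.52 + 1.96 - 3.42 = 0.06

0.06 bits


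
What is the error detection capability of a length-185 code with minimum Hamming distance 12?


Detection capability = d_min - 1 = 12 - 1 = 11

11 errors


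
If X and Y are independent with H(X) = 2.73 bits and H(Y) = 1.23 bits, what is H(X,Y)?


For independent variables, H(X,Y) = H(X) + H(Y) = 2.73 + 1.23 = 3.96

3.96 bits


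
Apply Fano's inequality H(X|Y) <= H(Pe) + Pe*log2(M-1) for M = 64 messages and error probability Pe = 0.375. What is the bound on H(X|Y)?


H(Pe) = -Pe*log2(Pe) - (1-Pe)*log2(1-Pe) = -0.375*log2(0.375) - 0.625*log2(0.625) = 0.530639 + 0.423795 = 0.9544. Pe*log2(M-1) = 0.375*log2(63) = 2.241480. Bound = H(Pe) + Pe*log2(M-1) = 0.530639 + 0.423795 + 2.241480 = 3.1959

3.1959 bits


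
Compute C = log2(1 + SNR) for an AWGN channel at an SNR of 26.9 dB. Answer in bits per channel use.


SNR_linear = 10^(26.9/10) = 489.7788; C = log2(1 + SNR_linear) = log2(1 + 489.7788) = 8.9389

8.9389 bits/channel use


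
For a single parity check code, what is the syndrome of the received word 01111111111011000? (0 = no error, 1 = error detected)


Syndrome = XOR of all bits = 0 XOR 1 XOR 1 XOR 1 XOR 1 XOR 1 XOR 1 XOR 1 XOR 1 XOR 1 XOR 1 XOR 0 XOR 1 XOR 1 XOR 0 XOR 0 XOR 0 = 0

0


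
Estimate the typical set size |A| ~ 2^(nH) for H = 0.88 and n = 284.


log2|A_typical| = nH = 284 * 0.88 = 249.92, so |A_typical| ~ 2^249.92 = 1.712e+75

1.712e+75


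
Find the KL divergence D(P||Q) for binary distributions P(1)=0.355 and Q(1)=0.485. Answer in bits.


KL = p*log2(p/q) + (1-p)*log2((1-p)/(1-q)) = 0.355*log2(0.355/0.485) + 0.645*log2(0.645/0.515) = 0.0496

0.0496 bits


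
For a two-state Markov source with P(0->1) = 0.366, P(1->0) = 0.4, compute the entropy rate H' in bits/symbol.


Stationary distribution: pi_0 = p10/(p01+p10) = 0.5222, pi_1 = 0.4778. Entropy rate H' = pi_0*H(p01) + pi_1*H(p10) = 0.5222*0.9476 + 0.4778*0.971 = 0.9587

0.9587 bits/symbol


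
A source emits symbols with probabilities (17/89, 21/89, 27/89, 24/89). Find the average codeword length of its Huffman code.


Huffman construction (repeatedly merge the two least-probable nodes; each merge adds 1 bit to every symbol beneath it): 17/89 + 21/89 = 38/89; 24/89 + 27/89 = 51/89; 38/89 + 51/89 = 1. Resulting codeword lengths (in the order the probabilities were given): (2, 2, 2, 2). L_avg = sum(p_i * l_i) = 17/89*2 + 21/89*2 + 27/89*2 + 24/89*2 = 2

2.0 bits


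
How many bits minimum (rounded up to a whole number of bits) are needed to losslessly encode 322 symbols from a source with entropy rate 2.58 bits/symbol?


Minimum bits >= n * H = 322 * 2.58 = 830.76, rounded up to a whole number of bits = 831

831 bits


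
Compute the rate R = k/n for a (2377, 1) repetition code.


Rate = k/n = 1/2377

1/2377


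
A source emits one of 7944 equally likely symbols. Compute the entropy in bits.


H = log2(n) = log2(7944) = 12.9556

12.9556 bits


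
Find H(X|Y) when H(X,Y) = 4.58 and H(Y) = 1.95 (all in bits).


H(X|Y) = H(X,Y) - H(Y) = 4.58 - 1.95 = 2.63

2.63 bits


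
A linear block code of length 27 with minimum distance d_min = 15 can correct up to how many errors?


Correction capability = floor((d-1)/2) = floor((15-1)/2) = 7

7 errors


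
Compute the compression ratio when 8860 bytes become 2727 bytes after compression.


Ratio = original / compressed = 8860 / 2727 = 3.249

3.249


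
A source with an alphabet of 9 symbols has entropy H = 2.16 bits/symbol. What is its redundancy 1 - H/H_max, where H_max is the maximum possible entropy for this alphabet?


H_max = log2(K) = log2(9) = 3.1699 bits/symbol. Redundancy = 1 - H/H_max = 1 - 2.16/3.1699 = 1 - 0.6814 = 0.3186

0.3186


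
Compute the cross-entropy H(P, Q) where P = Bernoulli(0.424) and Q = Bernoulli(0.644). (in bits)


H(P,Q) = -p*log2(q) - (1-p)*log2(1-q). -0.424*log2(0.644) = 0.269184; -0.576*log2(0.356) = 0.858269. H(P,Q) = 0.269184 + 0.858269 = 1.1275

1.1275 bits


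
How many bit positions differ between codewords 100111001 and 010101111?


Count differing positions: ^ ^ . . ^ . ^ ^ . = 5 differences

5


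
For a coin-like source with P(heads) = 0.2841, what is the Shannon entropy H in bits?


H = -p*log2(p) - (1-p)*log2(1-p). -0.2841*log2(0.2841) = 0.515792; -0.7159*log2(0.7159) = 0.345186. H = 0.515792 + 0.345186 = 0.861

0.861 bits


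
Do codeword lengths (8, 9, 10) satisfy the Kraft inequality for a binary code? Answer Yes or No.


Kraft sum = sum(2^(-l_i)) = 0.0068, need <= 1. Result: satisfied (a binary prefix-free code with these lengths exists)

Yes


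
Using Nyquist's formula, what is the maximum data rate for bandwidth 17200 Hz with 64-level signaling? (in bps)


Rate = 2 * B * log2(M) = 2 * 17200 * 6.0 = 206400.0

206400.0 bps


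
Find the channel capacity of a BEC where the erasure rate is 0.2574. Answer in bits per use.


C = 1 - epsilon = 1 - 0.2574 = 0.7426

0.7426 bits


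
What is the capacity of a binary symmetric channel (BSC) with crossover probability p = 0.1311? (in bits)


H(p) = -p*log2(p) - (1-p)*log2(1-p) = -0.1311*log2(0.1311) - 0.8689*log2(0.8689) = 0.384288 + 0.176159 = 0.5604. C = 1 - H(p) = 1 - 0.5604 = 0.4396

0.4396 bits


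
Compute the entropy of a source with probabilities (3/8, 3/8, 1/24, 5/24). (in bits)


H = -sum(p_i * log2(p_i)). Terms: -(3/8)*log2(3/8) = 0.530639; -(3/8)*log2(3/8) = 0.530639; -(1/24)*log2(1/24) = 0.191040; -(5/24)*log2(5/24) = 0.471466. H = 0.530639 + 0.530639 + 0.191040 + 0.471466 = 1.7238

1.7238 bits


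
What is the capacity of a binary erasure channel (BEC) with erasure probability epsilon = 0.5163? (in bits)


C = 1 - epsilon = 1 - 0.5163 = 0.4837

0.4837 bits


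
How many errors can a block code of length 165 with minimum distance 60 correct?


Correction capability = floor((d-1)/2) = floor((60-1)/2) = 29

29 errors


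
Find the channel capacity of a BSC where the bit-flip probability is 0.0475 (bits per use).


H(p) = -p*log2(p) - (1-p)*log2(1-p) = -0.0475*log2(0.0475) - 0.9525*log2(0.9525) = 0.208807 + 0.066874 = 0.2757. C = 1 - H(p) = 1 - 0.2757 = 0.7243

0.7243 bits


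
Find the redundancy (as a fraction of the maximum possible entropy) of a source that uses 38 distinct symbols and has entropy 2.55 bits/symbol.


H_max = log2(K) = log2(38) = 5.2479 bits/symbol. Redundancy = 1 - H/H_max = 1 - 2.55/5.2479 = 1 - 0.4859 = 0.5141

0.5141


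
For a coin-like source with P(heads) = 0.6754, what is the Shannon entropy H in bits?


H = -p*log2(p) - (1-p)*log2(1-p). -0.6754*log2(0.6754) = 0.382402; -0.3246*log2(0.3246) = 0.526912. H = 0.382402 + 0.526912 = 0.9093

0.9093 bits


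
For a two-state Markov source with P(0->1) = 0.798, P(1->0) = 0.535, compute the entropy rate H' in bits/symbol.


Stationary distribution: pi_0 = p10/(p01+p10) = 0.4014, pi_1 = 0.5986. Entropy rate H' = pi_0*H(p01) + pi_1*H(p10) = 0.4014*0.7259 + 0.5986*0.9965 = 0.8879

0.8879 bits/symbol


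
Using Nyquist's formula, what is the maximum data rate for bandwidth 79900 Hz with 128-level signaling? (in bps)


Rate = 2 * B * log2(M) = 2 * 79900 * 7.0 = 1118600.0

1118600.0 bps


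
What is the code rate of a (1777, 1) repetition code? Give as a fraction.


Rate = k/n = 1/1777

1/1777


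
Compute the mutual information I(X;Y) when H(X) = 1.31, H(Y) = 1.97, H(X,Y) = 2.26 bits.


I(X;Y) = H(X) + H(Y) - H(X,Y) = 1.31 + 1.97 - 2.26 = 1.02

1.02 bits


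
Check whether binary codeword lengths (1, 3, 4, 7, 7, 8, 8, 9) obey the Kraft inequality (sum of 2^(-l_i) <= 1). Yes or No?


Kraft sum = sum(2^(-l_i)) = 0.7129, need <= 1. Result: satisfied (a binary prefix-free code with these lengths exists)

Yes


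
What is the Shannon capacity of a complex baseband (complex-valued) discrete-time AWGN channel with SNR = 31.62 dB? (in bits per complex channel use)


SNR_linear = 10^(31.62/10) = 1452.1116; C = log2(1 + SNR_linear) = log2(1 + 1452.1116) = 10.5049

10.5049 bits/channel use


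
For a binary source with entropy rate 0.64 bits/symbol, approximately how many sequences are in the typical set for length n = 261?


log2|A_typical| = nH = 261 * 0.64 = 167.04, so |A_typical| ~ 2^167.04 = 1.923e+50

1.923e+50


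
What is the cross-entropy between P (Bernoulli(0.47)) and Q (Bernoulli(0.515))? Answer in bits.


H(P,Q) = -p*log2(q) - (1-p)*log2(1-q). -0.47*log2(0.515) = 0.449957; -0.53*log2(0.485) = 0.553290. H(P,Q) = 0.449957 + 0.553290 = 1.0032

1.0032 bits


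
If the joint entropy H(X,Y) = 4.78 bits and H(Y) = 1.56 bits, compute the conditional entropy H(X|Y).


H(X|Y) = H(X,Y) - H(Y) = 4.78 - 1.56 = 3.22

3.22 bits


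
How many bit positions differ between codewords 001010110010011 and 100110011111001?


Count differing positions: ^ . ^ ^ . . ^ . ^ ^ . ^ . ^ . = 8 differences

8


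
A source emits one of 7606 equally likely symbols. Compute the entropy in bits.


H = log2(n) = log2(7606) = 12.8929

12.8929 bits


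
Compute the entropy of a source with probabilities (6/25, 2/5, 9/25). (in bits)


H = -sum(p_i * log2(p_i)). Terms: -(6/25)*log2(6/25) = 0.494134; -(2/5)*log2(2/5) = 0.528771; -(9/25)*log2(9/25) = 0.530615. H = 0.494134 + 0.528771 + 0.530615 = 1.5535

1.5535 bits


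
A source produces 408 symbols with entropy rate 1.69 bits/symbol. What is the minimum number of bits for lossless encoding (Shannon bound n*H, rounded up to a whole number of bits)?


Minimum bits >= n * H = 408 * 1.69 = 689.52, rounded up to a whole number of bits = 690

690 bits


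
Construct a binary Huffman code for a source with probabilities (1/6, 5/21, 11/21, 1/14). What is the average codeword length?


Huffman construction (repeatedly merge the two least-probable nodes; each merge adds 1 bit to every symbol beneath it): 1/14 + 1/6 = 5/21; 5/21 + 5/21 = 10/21; 10/21 + 11/21 = 1. Resulting codeword lengths (in the order the probabilities were given): (3, 2, 1, 3). L_avg = sum(p_i * l_i) = 1/6*3 + 5/21*2 + 11/21*1 + 1/14*3 = 12/7 = 1.7143

1.7143 bits


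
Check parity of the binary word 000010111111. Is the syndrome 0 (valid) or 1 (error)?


Syndrome = XOR of all bits = 0 XOR 0 XOR 0 XOR 0 XOR 1 XOR 0 XOR 1 XOR 1 XOR 1 XOR 1 XOR 1 XOR 1 = 1

1


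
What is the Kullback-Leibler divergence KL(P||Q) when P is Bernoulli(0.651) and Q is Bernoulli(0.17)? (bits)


KL = p*log2(p/q) + (1-p)*log2((1-p)/(1-q)) = 0.651*log2(0.651/0.17) + 0.349*log2(0.349/0.83) = 0.8249

0.8249 bits


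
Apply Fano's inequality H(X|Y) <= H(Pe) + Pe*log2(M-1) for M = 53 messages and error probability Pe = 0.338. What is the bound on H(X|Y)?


H(Pe) = -Pe*log2(Pe) - (1-Pe)*log2(1-Pe) = -0.338*log2(0.338) - 0.662*log2(0.662) = 0.528938 + 0.393954 = 0.9229. Pe*log2(M-1) = 0.338*log2(52) = 1.926749. Bound = H(Pe) + Pe*log2(M-1) = 0.528938 + 0.393954 + 1.926749 = 2.8496

2.8496 bits


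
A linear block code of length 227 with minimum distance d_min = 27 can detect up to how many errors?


Detection capability = d_min - 1 = 27 - 1 = 26

26 errors


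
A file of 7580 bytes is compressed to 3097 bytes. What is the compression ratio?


Ratio = original / compressed = 7580 / 3097 = 2.4475

2.4475


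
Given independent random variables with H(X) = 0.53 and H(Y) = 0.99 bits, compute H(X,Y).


For independent variables, H(X,Y) = H(X) + H(Y) = 0.53 + 0.99 = 1.52

1.52 bits


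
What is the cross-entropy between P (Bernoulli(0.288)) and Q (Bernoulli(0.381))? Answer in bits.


H(P,Q) = -p*log2(q) - (1-p)*log2(1-q). -0.288*log2(0.381) = 0.400935; -0.712*log2(0.619) = 0.492696. H(P,Q) = 0.400935 + 0.492696 = 0.8936

0.8936 bits


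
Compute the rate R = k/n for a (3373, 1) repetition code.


Rate = k/n = 1/3373

1/3373


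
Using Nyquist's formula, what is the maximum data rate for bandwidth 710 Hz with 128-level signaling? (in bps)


Rate = 2 * B * log2(M) = 2 * 710 * 7.0 = 9940.0

9940.0 bps


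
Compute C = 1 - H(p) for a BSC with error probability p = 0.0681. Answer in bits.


H(p) = -p*log2(p) - (1-p)*log2(1-p) = -0.0681*log2(0.0681) - 0.9319*log2(0.9319) = 0.263969 + 0.094824 = 0.3588. C = 1 - H(p) = 1 - 0.3588 = 0.6412

0.6412 bits


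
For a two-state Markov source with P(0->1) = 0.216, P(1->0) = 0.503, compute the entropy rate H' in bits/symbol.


Stationary distribution: pi_0 = p10/(p01+p10) = 0.6996, pi_1 = 0.3004. Entropy rate H' = pi_0*H(p01) + pi_1*H(p10) = 0.6996*0.7528 + 0.3004*1.0 = 0.8271

0.8271 bits/symbol


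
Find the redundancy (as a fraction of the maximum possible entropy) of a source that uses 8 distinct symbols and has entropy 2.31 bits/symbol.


H_max = log2(K) = log2(8) = 3.0 bits/symbol. Redundancy = 1 - H/H_max = 1 - 2.31/3.0 = 1 - 0.77 = 0.23

0.23


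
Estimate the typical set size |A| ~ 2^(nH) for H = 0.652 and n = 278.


log2|A_typical| = nH = 278 * 0.652 = 181.256, so |A_typical| ~ 2^181.256 = 3.660e+54

3.660e+54


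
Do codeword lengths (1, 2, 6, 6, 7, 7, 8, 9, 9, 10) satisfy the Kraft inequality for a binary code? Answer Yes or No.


Kraft sum = sum(2^(-l_i)) = 0.8057, need <= 1. Result: satisfied (a binary prefix-free code with these lengths exists)

Yes


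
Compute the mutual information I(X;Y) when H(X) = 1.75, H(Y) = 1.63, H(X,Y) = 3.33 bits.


I(X;Y) = H(X) + H(Y) - H(X,Y) = 1.75 + 1.63 - 3.33 = 0.05

0.05 bits


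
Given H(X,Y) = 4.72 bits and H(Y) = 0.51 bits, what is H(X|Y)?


H(X|Y) = H(X,Y) - H(Y) = 4.72 - 0.51 = 4.21

4.21 bits


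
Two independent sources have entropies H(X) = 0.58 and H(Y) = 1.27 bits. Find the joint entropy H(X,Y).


For independent variables, H(X,Y) = H(X) + H(Y) = 0.58 + 1.27 = 1.85

1.85 bits


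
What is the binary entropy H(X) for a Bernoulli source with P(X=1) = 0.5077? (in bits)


H = -p*log2(p) - (1-p)*log2(1-p). -0.5077*log2(0.5077) = 0.496506; -0.4923*log2(0.4923) = 0.503323. H = 0.496506 + 0.503323 = 0.9998

0.9998 bits


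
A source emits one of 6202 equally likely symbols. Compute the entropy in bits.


H = log2(n) = log2(6202) = 12.5985

12.5985 bits


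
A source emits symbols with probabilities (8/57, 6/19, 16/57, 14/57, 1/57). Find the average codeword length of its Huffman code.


Huffman construction (repeatedly merge the two least-probable nodes; each merge adds 1 bit to every symbol beneath it): 1/57 + 8/57 = 3/19; 3/19 + 14/57 = 23/57; 16/57 + 6/19 = 34/57; 23/57 + 34/57 = 1. Resulting codeword lengths (in the order the probabilities were given): (3, 2, 2, 2, 3). L_avg = sum(p_i * l_i) = 8/57*3 + 6/19*2 + 16/57*2 + 14/57*2 + 1/57*3 = 41/19 = 2.1579

2.1579 bits


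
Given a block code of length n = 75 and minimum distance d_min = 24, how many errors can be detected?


Detection capability = d_min - 1 = 24 - 1 = 23

23 errors


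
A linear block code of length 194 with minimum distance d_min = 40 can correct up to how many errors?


Correction capability = floor((d-1)/2) = floor((40-1)/2) = 19

19 errors


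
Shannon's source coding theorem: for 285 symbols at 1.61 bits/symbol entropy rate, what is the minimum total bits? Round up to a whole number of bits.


Minimum bits >= n * H = 285 * 1.61 = 458.85, rounded up to a whole number of bits = 459

459 bits


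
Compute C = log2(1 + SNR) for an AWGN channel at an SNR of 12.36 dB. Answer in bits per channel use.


SNR_linear = 10^(12.36/10) = 17.2187; C = log2(1 + SNR_linear) = log2(1 + 17.2187) = 4.1873

4.1873 bits/channel use


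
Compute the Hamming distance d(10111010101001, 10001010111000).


Count differing positions: . . ^ ^ . . . . . ^ . . . ^ = 4 differences

4


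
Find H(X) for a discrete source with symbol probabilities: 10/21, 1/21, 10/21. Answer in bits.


H = -sum(p_i * log2(p_i)). Terms: -(10/21)*log2(10/21) = 0.509709; -(1/21)*log2(1/21) = 0.209158; -(10/21)*log2(10/21) = 0.509709. H = 0.509709 + 0.209158 + 0.509709 = 1.2286

1.2286 bits


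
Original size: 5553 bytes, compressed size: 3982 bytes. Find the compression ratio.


Ratio = original / compressed = 5553 / 3982 = 1.3945

1.3945


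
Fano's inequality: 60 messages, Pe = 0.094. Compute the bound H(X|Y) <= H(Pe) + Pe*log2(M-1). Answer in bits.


H(Pe) = -Pe*log2(Pe) - (1-Pe)*log2(1-Pe) = -0.094*log2(0.094) - 0.906*log2(0.906) = 0.320652 + 0.129030 = 0.4497. Pe*log2(M-1) = 0.094*log2(59) = 0.552968. Bound = H(Pe) + Pe*log2(M-1) = 0.320652 + 0.129030 + 0.552968 = 1.0027

1.0027 bits


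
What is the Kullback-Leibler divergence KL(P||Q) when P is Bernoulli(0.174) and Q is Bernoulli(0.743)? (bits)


KL = p*log2(p/q) + (1-p)*log2((1-p)/(1-q)) = 0.174*log2(0.174/0.743) + 0.826*log2(0.826/0.257) = 1.0269

1.0269 bits


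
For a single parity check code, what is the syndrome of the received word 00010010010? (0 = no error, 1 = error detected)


Syndrome = XOR of all bits = 0 XOR 0 XOR 0 XOR 1 XOR 0 XOR 0 XOR 1 XOR 0 XOR 0 XOR 1 XOR 0 = 1

1


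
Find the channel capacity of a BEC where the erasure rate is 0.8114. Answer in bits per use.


C = 1 - epsilon = 1 - 0.8114 = 0.1886

0.1886 bits


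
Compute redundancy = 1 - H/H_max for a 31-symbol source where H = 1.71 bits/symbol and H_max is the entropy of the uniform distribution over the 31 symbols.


H_max = log2(K) = log2(31) = 4.9542 bits/symbol. Redundancy = 1 - H/H_max = 1 - 1.71/4.9542 = 1 - 0.3452 = 0.6548

0.6548


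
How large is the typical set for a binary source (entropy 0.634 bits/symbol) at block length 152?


log2|A_typical| = nH = 152 * 0.634 = 96.368, so |A_typical| ~ 2^96.368 = 1.022e+29

1.022e+29


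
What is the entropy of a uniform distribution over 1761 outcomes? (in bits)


H = log2(n) = log2(1761) = 10.7822

10.7822 bits


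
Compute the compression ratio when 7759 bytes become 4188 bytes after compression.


Ratio = original / compressed = 7759 / 4188 = 1.8527

1.8527


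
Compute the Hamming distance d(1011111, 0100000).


Count differing positions: ^ ^ ^ ^ ^ ^ ^ = 7 differences

7


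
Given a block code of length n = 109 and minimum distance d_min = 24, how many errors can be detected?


Detection capability = d_min - 1 = 24 - 1 = 23

23 errors


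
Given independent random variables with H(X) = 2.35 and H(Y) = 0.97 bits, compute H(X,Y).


For independent variables, H(X,Y) = H(X) + H(Y) = 2.35 + 0.97 = 3.32

3.32 bits


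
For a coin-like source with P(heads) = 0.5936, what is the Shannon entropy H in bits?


H = -p*log2(p) - (1-p)*log2(1-p). -0.5936*log2(0.5936) = 0.446647; -0.4064*log2(0.4064) = 0.527925. H = 0.446647 + 0.527925 = 0.9746

0.9746 bits


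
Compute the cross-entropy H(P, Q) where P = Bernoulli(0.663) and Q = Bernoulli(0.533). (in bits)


H(P,Q) = -p*log2(q) - (1-p)*log2(1-q). -0.663*log2(0.533) = 0.601866; -0.337*log2(0.467) = 0.370196. H(P,Q) = 0.601866 + 0.370196 = 0.9721

0.9721 bits


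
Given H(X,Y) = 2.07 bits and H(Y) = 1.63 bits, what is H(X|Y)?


H(X|Y) = H(X,Y) - H(Y) = 2.07 - 1.63 = 0.44

0.44 bits


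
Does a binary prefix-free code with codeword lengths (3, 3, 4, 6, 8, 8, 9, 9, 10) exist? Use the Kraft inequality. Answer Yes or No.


Kraft sum = sum(2^(-l_i)) = 0.3408, need <= 1. Result: satisfied (a binary prefix-free code with these lengths exists)

Yes


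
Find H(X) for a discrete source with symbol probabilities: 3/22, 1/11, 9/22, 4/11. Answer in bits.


H = -sum(p_i * log2(p_i)). Terms: -(3/22)*log2(3/22) = 0.391973; -(1/11)*log2(1/11) = 0.314494; -(9/22)*log2(9/22) = 0.527525; -(4/11)*log2(4/11) = 0.530702. H = 0.391973 + 0.314494 + 0.527525 + 0.530702 = 1.7647

1.7647 bits


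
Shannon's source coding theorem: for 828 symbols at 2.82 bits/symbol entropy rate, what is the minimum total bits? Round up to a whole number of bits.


Minimum bits >= n * H = 828 * 2.82 = 2334.96, rounded up to a whole number of bits = 2335

2335 bits


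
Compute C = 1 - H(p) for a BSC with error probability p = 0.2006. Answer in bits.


H(p) = -p*log2(p) - (1-p)*log2(1-p) = -0.2006*log2(0.2006) - 0.7994*log2(0.7994) = 0.464912 + 0.258215 = 0.7231. C = 1 - H(p) = 1 - 0.7231 = 0.2769

0.2769 bits


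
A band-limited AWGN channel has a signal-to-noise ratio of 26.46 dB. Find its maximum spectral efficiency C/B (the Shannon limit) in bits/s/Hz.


SNR_linear = 10^(26.46/10) = 442.5884; C/B = log2(1 + SNR_linear) = log2(1 + 442.5884) = 8.7931

8.7931 bits/s/Hz


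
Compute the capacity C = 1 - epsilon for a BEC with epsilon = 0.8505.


C = 1 - epsilon = 1 - 0.8505 = 0.1495

0.1495 bits


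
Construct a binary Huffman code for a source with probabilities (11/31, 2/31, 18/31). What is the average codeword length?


Huffman construction (repeatedly merge the two least-probable nodes; each merge adds 1 bit to every symbol beneath it): 2/31 + 11/31 = 13/31; 13/31 + 18/31 = 1. Resulting codeword lengths (in the order the probabilities were given): (2, 2, 1). L_avg = sum(p_i * l_i) = 11/31*2 + 2/31*2 + 18/31*1 = 44/31 = 1.4194

1.4194 bits
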